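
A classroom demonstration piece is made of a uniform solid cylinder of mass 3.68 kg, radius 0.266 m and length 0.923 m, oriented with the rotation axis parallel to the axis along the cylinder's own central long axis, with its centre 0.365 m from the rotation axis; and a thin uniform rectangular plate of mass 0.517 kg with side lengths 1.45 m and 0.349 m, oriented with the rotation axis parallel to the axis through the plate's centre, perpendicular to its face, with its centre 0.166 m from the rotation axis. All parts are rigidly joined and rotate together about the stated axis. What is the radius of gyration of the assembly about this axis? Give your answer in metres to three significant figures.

Solid cylinder: I_cm = (1/2)MR² = (1/2)(3.68)(0.266)² = 0.13019 kg·m²; centre at d = 0.365 m, so I = I_cm + Md² gives I = 0.13019 + (3.68)(0.365)² = 0.62046 kg·m².
Rectangular plate: I_cm = (1/12)M(a²+b²) = (1/12)(0.517)[(1.45)² + (0.349)²] = 0.09583 kg·m²; centre at d = 0.166 m, so I = I_cm + Md² gives I = 0.09583 + (0.517)(0.166)² = 0.11008 kg·m².
Total I = 0.73054 kg·m²; total mass M = 4.197 kg.
k = √(I/M) = √(0.73054/4.197) = 0.41721 m.

0.417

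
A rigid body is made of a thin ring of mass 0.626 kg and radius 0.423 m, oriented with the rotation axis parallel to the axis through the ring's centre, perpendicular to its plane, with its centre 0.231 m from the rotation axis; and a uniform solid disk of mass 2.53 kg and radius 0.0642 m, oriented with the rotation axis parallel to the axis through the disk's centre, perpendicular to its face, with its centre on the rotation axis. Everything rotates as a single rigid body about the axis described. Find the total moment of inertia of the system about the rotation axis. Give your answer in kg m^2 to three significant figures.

Thin ring: I_cm = MR² = (0.626)(0.423)² = 0.11201 kg m^2; centre at d = 0.231 m, so the parallel axis theorem gives I = 0.11201 + (0.626)(0.231)² = 0.14541 kg m^2.
Solid disk: I_cm = (1/2)MR² = (1/2)(2.53)(0.0642)² = 0.0052139 kg m^2; axis through the centre, so I = 0.0052139 kg m^2.
Total I = 0.14541 + 0.0052139 = 0.15063 kg m^2.

0.151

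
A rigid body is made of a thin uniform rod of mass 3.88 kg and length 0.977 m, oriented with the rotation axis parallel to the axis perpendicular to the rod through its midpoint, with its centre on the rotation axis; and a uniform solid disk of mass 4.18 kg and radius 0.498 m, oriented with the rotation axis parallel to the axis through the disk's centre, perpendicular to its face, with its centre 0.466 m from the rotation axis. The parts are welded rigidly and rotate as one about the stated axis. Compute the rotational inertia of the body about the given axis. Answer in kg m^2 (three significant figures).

1.73

Thin rod: I_cm = (1/12)ML² = (1/12)(3.88)(0.977)² = 0.30863 kg m^2; axis through the centre, so I = 0.30863 kg m^2.
Solid disk: I_cm = (1/2)MR² = (1/2)(4.18)(0.498)² = 0.51833 kg m^2; centre at d = 0.466 m, so the parallel axis theorem gives I = 0.51833 + (4.18)(0.466)² = 1.426 kg m^2.
Total I = 0.30863 + 1.426 = 1.7347 kg m^2.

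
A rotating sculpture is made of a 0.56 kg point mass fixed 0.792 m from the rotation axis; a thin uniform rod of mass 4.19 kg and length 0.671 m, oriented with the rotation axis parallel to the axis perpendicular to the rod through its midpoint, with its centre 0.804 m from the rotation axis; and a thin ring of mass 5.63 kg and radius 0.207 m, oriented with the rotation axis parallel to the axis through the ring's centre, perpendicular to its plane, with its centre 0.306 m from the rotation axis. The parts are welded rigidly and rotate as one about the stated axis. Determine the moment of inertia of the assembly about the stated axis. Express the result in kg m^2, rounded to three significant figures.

3.99

Point mass: I_cm = 0; centre at d = 0.792 m, so the parallel axis theorem gives I = 0 + (0.56)(0.792)² = 0.35127 kg m^2.
Thin rod: I_cm = (1/12)ML² = (1/12)(4.19)(0.671)² = 0.15721 kg m^2; centre at d = 0.804 m, so the parallel axis theorem gives I = 0.15721 + (4.19)(0.804)² = 2.8657 kg m^2.
Thin ring: I_cm = MR² = (5.63)(0.207)² = 0.24124 kg m^2; centre at d = 0.306 m, so the parallel axis theorem gives I = 0.24124 + (5.63)(0.306)² = 0.76841 kg m^2.
Total I = 0.35127 + 2.8657 + 0.76841 = 3.9854 kg m^2.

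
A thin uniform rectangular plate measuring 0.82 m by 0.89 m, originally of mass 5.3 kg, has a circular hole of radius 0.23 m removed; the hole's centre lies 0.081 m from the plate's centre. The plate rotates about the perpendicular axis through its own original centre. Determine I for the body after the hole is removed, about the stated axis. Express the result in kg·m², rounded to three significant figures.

0.607

Unpierced body about its centre: I₀ = (1/12)M(a²+b²) = (1/12)(5.3)[(0.82)² + (0.89)²] = 0.64682 kg·m².
The removed disk has mass m = M·πr²/(ab) = (5.3)·π(0.23)²/(0.82·0.89) = 1.2069 kg (same uniform areal density).
Its moment of inertia about the rotation axis (parallel-axis theorem): I_hole = (1/2)mr² + md² = (1/2)(1.2069)(0.23)² + (1.2069)(0.081)² = 0.039842 kg·m².
Treating the hole as negative mass, I = I₀ − I_hole = 0.64682 − 0.039842 = 0.60698 kg·m².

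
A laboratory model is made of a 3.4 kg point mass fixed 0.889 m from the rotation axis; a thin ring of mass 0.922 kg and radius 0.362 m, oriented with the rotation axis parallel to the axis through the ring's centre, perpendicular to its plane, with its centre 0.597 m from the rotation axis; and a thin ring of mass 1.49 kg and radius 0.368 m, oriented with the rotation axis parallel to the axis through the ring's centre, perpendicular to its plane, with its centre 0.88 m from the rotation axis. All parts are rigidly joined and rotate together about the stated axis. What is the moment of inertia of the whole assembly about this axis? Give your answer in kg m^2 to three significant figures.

4.49

Point mass: I_cm = 0; centre at d = 0.889 m, so I = I_cm + Md² gives I = 0 + (3.4)(0.889)² = 2.6871 kg m^2.
Thin ring: I_cm = MR² = (0.922)(0.362)² = 0.12082 kg m^2; centre at d = 0.597 m, so I = I_cm + Md² gives I = 0.12082 + (0.922)(0.597)² = 0.44943 kg m^2.
Thin ring: I_cm = MR² = (1.49)(0.368)² = 0.20178 kg m^2; centre at d = 0.88 m, so I = I_cm + Md² gives I = 0.20178 + (1.49)(0.88)² = 1.3556 kg m^2.
Total I = 2.6871 + 0.44943 + 1.3556 = 4.4922 kg m^2.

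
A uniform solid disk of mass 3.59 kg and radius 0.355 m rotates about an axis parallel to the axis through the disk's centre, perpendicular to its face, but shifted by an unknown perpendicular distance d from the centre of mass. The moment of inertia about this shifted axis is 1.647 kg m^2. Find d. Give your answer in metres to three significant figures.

0.629

About the centre-of-mass axis, I_cm = (1/2)MR² = (1/2)(3.59)(0.355)² = 0.22621 kg m^2.
Parallel axis theorem: I = I_cm + Md², so Md² = 1.647 − 0.22621 = 1.4208 kg m^2.
d = √(1.4208 / 3.59) = 0.6291 m.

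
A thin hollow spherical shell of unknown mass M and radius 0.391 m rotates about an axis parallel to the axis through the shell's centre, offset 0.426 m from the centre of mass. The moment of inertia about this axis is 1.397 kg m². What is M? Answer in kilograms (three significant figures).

I = I_cm + Md² = (2/3)MR² + Md² = M·[0.666667·(0.391)² + (0.426)²] = M·0.2834.
So M = 1.397 / 0.2834 = 4.9295 kg.

4.93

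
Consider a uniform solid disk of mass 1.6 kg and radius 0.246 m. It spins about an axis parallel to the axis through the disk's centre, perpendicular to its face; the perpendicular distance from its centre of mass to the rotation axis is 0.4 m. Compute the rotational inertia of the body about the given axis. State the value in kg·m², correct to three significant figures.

I_cm = (1/2)MR² = (1/2)(1.6)(0.246)² = 0.048413 kg·m²; centre at d = 0.4 m, so the parallel axis theorem gives I = 0.048413 + (1.6)(0.4)² = 0.30441 kg·m².

0.304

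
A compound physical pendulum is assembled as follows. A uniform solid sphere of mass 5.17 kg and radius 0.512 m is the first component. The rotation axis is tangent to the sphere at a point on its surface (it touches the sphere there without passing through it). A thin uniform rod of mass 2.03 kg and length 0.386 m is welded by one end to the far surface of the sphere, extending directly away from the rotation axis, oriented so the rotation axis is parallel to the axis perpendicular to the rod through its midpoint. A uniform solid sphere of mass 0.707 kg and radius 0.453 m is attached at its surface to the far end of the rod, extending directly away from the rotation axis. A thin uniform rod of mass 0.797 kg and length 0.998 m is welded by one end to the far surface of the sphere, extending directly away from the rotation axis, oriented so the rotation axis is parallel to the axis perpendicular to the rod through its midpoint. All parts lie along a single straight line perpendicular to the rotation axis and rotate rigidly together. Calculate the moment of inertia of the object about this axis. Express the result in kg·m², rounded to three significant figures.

Solid sphere: I_cm = (2/5)MR² = (2/5)(5.17)(0.512)² = 0.54211 kg·m²; centre at d = 0.512 m, so the parallel axis theorem gives I = 0.54211 + (5.17)(0.512)² = 1.8974 kg·m².
Thin rod: I_cm = (1/12)ML² = (1/12)(2.03)(0.386)² = 0.025205 kg·m²; centre at d = 0.512 + 0.512 + 0.193 = 1.217 m, so the parallel axis theorem gives I = 0.025205 + (2.03)(1.217)² = 3.0318 kg·m².
Solid sphere: I_cm = (2/5)MR² = (2/5)(0.707)(0.453)² = 0.058033 kg·m²; centre at d = 0.512 + 0.512 + 0.193 + 0.193 + 0.453 = 1.863 m, so the parallel axis theorem gives I = 0.058033 + (0.707)(1.863)² = 2.5119 kg·m².
Thin rod: I_cm = (1/12)ML² = (1/12)(0.797)(0.998)² = 0.066151 kg·m²; centre at d = 0.512 + 0.512 + 0.193 + 0.193 + 0.453 + 0.453 + 0.499 = 2.815 m, so the parallel axis theorem gives I = 0.066151 + (0.797)(2.815)² = 6.3818 kg·m².
Total I = 1.8974 + 3.0318 + 2.5119 + 6.3818 = 13.823 kg·m².

13.8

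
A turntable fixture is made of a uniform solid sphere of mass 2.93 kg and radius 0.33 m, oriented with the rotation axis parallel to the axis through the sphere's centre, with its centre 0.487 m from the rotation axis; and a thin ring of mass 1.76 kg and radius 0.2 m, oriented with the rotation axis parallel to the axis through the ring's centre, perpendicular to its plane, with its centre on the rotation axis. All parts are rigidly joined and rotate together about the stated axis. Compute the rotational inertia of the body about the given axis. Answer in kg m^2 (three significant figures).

0.893

Solid sphere: I_cm = (2/5)MR² = (2/5)(2.93)(0.33)² = 0.12763 kg m^2; centre at d = 0.487 m, so I = I_cm + Md² gives I = 0.12763 + (2.93)(0.487)² = 0.82254 kg m^2.
Thin ring: I_cm = MR² = (1.76)(0.2)² = 0.0704 kg m^2; axis through the centre, so I = 0.0704 kg m^2.
Total I = 0.82254 + 0.0704 = 0.89294 kg m^2.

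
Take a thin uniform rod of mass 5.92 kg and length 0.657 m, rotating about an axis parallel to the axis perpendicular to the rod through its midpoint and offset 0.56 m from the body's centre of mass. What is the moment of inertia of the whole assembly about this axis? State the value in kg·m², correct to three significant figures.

2.07

I_cm = (1/12)ML² = (1/12)(5.92)(0.657)² = 0.21295 kg·m²; centre at d = 0.56 m, so the parallel axis theorem gives I = 0.21295 + (5.92)(0.56)² = 2.0695 kg·m².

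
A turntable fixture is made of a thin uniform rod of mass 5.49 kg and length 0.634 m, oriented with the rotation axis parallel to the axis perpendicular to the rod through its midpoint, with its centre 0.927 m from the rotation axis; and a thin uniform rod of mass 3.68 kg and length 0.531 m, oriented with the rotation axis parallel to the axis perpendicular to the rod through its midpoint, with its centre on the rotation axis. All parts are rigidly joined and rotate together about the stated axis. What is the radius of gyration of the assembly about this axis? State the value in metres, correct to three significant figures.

Thin rod: I_cm = (1/12)ML² = (1/12)(5.49)(0.634)² = 0.18389 kg m²; centre at d = 0.927 m, so I = I_cm + Md² gives I = 0.18389 + (5.49)(0.927)² = 4.9016 kg m².
Thin rod: I_cm = (1/12)ML² = (1/12)(3.68)(0.531)² = 0.086468 kg m²; axis through the centre, so I = 0.086468 kg m².
Total I = 4.9881 kg m²; total mass M = 9.17 kg.
k = √(I/M) = √(4.9881/9.17) = 0.73753 m.

0.738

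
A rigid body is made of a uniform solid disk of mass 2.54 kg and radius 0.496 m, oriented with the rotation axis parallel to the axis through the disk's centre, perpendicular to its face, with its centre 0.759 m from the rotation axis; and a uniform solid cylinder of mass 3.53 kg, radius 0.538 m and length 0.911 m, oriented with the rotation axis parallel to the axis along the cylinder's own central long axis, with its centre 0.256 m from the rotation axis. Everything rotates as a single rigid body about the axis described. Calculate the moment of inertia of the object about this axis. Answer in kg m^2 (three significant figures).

Solid disk: I_cm = (1/2)MR² = (1/2)(2.54)(0.496)² = 0.31244 kg m^2; centre at d = 0.759 m, so the parallel axis theorem gives I = 0.31244 + (2.54)(0.759)² = 1.7757 kg m^2.
Solid cylinder: I_cm = (1/2)MR² = (1/2)(3.53)(0.538)² = 0.51087 kg m^2; centre at d = 0.256 m, so the parallel axis theorem gives I = 0.51087 + (3.53)(0.256)² = 0.74221 kg m^2.
Total I = 1.7757 + 0.74221 = 2.5179 kg m^2.

2.52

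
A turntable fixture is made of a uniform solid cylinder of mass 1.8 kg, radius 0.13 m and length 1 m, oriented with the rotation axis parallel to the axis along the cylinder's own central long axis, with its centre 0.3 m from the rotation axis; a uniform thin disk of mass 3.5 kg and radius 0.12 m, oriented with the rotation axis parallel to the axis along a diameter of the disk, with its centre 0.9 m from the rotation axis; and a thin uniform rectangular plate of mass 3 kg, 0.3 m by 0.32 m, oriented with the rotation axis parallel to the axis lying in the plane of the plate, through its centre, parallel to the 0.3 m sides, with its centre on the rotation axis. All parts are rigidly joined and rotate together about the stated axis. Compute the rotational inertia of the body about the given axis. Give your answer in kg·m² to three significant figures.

Solid cylinder: I_cm = (1/2)MR² = (1/2)(1.8)(0.13)² = 0.01521 kg·m²; centre at d = 0.3 m, so I = I_cm + Md² gives I = 0.01521 + (1.8)(0.3)² = 0.17721 kg·m².
Thin disk: I_cm = (1/4)MR² = (1/4)(3.5)(0.12)² = 0.0126 kg·m²; centre at d = 0.9 m, so I = I_cm + Md² gives I = 0.0126 + (3.5)(0.9)² = 2.8476 kg·m².
Rectangular plate: I_cm = (1/12)Mb² = (1/12)(3)(0.32)² = 0.0256 kg·m²; axis through the centre, so I = 0.0256 kg·m².
Total I = 0.17721 + 2.8476 + 0.0256 = 3.0504 kg·m².

3.05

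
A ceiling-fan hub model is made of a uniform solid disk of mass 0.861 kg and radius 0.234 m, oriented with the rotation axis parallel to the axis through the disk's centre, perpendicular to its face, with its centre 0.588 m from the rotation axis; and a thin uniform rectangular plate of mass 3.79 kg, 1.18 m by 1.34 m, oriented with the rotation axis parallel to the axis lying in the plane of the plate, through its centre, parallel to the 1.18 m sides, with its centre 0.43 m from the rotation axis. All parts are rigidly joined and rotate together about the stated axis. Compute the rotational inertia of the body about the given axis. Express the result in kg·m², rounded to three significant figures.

Solid disk: I_cm = (1/2)MR² = (1/2)(0.861)(0.234)² = 0.023572 kg·m²; centre at d = 0.588 m, so I = I_cm + Md² gives I = 0.023572 + (0.861)(0.588)² = 0.32126 kg·m².
Rectangular plate: I_cm = (1/12)Mb² = (1/12)(3.79)(1.34)² = 0.56711 kg·m²; centre at d = 0.43 m, so I = I_cm + Md² gives I = 0.56711 + (3.79)(0.43)² = 1.2679 kg·m².
Total I = 0.32126 + 1.2679 = 1.5891 kg·m².

1.59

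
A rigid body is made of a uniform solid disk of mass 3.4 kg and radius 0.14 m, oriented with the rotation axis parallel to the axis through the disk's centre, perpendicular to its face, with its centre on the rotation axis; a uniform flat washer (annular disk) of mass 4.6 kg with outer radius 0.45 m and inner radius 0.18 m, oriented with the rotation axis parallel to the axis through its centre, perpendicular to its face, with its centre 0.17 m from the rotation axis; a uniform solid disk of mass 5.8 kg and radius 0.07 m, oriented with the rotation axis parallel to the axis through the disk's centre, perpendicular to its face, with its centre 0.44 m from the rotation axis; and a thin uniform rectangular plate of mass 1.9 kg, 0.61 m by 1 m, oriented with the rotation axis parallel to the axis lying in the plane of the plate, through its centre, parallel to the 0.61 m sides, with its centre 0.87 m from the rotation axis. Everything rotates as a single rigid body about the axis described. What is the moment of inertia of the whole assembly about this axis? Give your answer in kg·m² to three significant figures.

Solid disk: I_cm = (1/2)MR² = (1/2)(3.4)(0.14)² = 0.03332 kg·m²; axis through the centre, so I = 0.03332 kg·m².
Annular disk: I_cm = (1/2)M(R²+r²) = (1/2)(4.6)[(0.45)² + (0.18)²] = 0.54027 kg·m²; centre at d = 0.17 m, so the parallel axis theorem gives I = 0.54027 + (4.6)(0.17)² = 0.67321 kg·m².
Solid disk: I_cm = (1/2)MR² = (1/2)(5.8)(0.07)² = 0.01421 kg·m²; centre at d = 0.44 m, so the parallel axis theorem gives I = 0.01421 + (5.8)(0.44)² = 1.1371 kg·m².
Rectangular plate: I_cm = (1/12)Mb² = (1/12)(1.9)(1)² = 0.15833 kg·m²; centre at d = 0.87 m, so the parallel axis theorem gives I = 0.15833 + (1.9)(0.87)² = 1.5964 kg·m².
Total I = 0.03332 + 0.67321 + 1.1371 + 1.5964 = 3.4401 kg·m².

3.44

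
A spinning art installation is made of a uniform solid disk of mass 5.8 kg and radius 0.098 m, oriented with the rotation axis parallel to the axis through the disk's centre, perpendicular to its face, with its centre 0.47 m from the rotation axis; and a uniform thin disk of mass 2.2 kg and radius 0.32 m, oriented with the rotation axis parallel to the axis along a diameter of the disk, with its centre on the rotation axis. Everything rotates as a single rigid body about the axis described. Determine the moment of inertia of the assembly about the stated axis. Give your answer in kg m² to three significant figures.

1.37

Solid disk: I_cm = (1/2)MR² = (1/2)(5.8)(0.098)² = 0.027852 kg m²; centre at d = 0.47 m, so the parallel axis theorem gives I = 0.027852 + (5.8)(0.47)² = 1.3091 kg m².
Thin disk: I_cm = (1/4)MR² = (1/4)(2.2)(0.32)² = 0.05632 kg m²; axis through the centre, so I = 0.05632 kg m².
Total I = 1.3091 + 0.05632 = 1.3654 kg m².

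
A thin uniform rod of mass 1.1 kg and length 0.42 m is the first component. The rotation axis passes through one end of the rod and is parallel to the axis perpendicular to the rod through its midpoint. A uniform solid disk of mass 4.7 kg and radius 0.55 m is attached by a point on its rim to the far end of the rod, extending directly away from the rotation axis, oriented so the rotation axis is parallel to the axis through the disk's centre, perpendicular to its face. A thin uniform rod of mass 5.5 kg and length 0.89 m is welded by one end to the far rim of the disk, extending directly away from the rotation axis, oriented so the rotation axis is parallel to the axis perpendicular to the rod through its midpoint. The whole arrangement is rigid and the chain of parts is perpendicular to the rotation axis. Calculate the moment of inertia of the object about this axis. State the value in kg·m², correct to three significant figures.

26.8

Thin rod: I_cm = (1/12)ML² = (1/12)(1.1)(0.42)² = 0.01617 kg·m²; centre at d = 0.21 m, so the parallel axis theorem gives I = 0.01617 + (1.1)(0.21)² = 0.06468 kg·m².
Solid disk: I_cm = (1/2)MR² = (1/2)(4.7)(0.55)² = 0.71088 kg·m²; centre at d = 0.21 + 0.21 + 0.55 = 0.97 m, so the parallel axis theorem gives I = 0.71088 + (4.7)(0.97)² = 5.1331 kg·m².
Thin rod: I_cm = (1/12)ML² = (1/12)(5.5)(0.89)² = 0.36305 kg·m²; centre at d = 0.21 + 0.21 + 0.55 + 0.55 + 0.445 = 1.965 m, so the parallel axis theorem gives I = 0.36305 + (5.5)(1.965)² = 21.6 kg·m².
Total I = 0.06468 + 5.1331 + 21.6 = 26.798 kg·m².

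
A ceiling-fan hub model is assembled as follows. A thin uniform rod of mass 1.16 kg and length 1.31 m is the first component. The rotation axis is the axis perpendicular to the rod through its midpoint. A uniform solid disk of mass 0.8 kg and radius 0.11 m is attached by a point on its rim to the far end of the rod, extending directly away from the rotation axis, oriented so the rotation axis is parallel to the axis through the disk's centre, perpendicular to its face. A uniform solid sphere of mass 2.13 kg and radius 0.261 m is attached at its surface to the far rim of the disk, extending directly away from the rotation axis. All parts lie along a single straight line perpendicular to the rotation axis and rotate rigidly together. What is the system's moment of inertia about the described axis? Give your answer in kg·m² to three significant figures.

Thin rod: I_cm = (1/12)ML² = (1/12)(1.16)(1.31)² = 0.16589 kg·m²; axis through the centre, so I = 0.16589 kg·m².
Solid disk: I_cm = (1/2)MR² = (1/2)(0.8)(0.11)² = 0.00484 kg·m²; centre at d = 0.655 + 0.11 = 0.765 m, so the parallel axis theorem gives I = 0.00484 + (0.8)(0.765)² = 0.47302 kg·m².
Solid sphere: I_cm = (2/5)MR² = (2/5)(2.13)(0.261)² = 0.058039 kg·m²; centre at d = 0.655 + 0.11 + 0.11 + 0.261 = 1.136 m, so the parallel axis theorem gives I = 0.058039 + (2.13)(1.136)² = 2.8068 kg·m².
Total I = 0.16589 + 0.47302 + 2.8068 = 3.4457 kg·m².

3.45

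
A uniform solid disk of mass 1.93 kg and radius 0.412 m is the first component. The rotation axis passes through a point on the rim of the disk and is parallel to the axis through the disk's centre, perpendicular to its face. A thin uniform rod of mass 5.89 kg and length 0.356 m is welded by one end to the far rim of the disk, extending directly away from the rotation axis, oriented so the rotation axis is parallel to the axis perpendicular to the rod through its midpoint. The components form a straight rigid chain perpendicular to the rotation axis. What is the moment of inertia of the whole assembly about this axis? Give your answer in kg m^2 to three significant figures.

Solid disk: I_cm = (1/2)MR² = (1/2)(1.93)(0.412)² = 0.1638 kg m^2; centre at d = 0.412 m, so the parallel axis theorem gives I = 0.1638 + (1.93)(0.412)² = 0.49141 kg m^2.
Thin rod: I_cm = (1/12)ML² = (1/12)(5.89)(0.356)² = 0.062206 kg m^2; centre at d = 0.412 + 0.412 + 0.178 = 1.002 m, so the parallel axis theorem gives I = 0.062206 + (5.89)(1.002)² = 5.9758 kg m^2.
Total I = 0.49141 + 5.9758 = 6.4672 kg m^2.

6.47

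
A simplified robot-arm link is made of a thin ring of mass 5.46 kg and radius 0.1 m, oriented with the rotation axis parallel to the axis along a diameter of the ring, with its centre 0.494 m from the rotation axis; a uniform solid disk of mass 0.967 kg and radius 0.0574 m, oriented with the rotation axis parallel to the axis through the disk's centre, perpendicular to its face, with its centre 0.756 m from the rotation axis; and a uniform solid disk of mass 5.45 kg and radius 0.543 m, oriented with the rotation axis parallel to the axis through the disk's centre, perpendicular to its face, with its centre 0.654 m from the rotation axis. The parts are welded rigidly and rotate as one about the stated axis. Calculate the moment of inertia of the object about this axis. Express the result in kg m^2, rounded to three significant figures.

5.05

Thin ring: I_cm = (1/2)MR² = (1/2)(5.46)(0.1)² = 0.0273 kg m^2; centre at d = 0.494 m, so I = I_cm + Md² gives I = 0.0273 + (5.46)(0.494)² = 1.3597 kg m^2.
Solid disk: I_cm = (1/2)MR² = (1/2)(0.967)(0.0574)² = 0.001593 kg m^2; centre at d = 0.756 m, so I = I_cm + Md² gives I = 0.001593 + (0.967)(0.756)² = 0.55427 kg m^2.
Solid disk: I_cm = (1/2)MR² = (1/2)(5.45)(0.543)² = 0.80346 kg m^2; centre at d = 0.654 m, so I = I_cm + Md² gives I = 0.80346 + (5.45)(0.654)² = 3.1345 kg m^2.
Total I = 1.3597 + 0.55427 + 3.1345 = 5.0485 kg m^2.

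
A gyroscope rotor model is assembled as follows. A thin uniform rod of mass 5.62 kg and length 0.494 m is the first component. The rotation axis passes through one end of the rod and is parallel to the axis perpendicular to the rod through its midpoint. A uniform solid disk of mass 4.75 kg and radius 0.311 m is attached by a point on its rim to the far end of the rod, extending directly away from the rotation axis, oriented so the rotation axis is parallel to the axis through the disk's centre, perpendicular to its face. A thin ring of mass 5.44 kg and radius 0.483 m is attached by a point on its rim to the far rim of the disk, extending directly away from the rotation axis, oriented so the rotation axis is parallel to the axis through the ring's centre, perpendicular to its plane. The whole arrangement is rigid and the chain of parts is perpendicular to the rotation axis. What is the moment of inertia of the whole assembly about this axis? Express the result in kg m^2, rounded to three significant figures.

Thin rod: I_cm = (1/12)ML² = (1/12)(5.62)(0.494)² = 0.11429 kg m^2; centre at d = 0.247 m, so I = I_cm + Md² gives I = 0.11429 + (5.62)(0.247)² = 0.45716 kg m^2.
Solid disk: I_cm = (1/2)MR² = (1/2)(4.75)(0.311)² = 0.22971 kg m^2; centre at d = 0.247 + 0.247 + 0.311 = 0.805 m, so I = I_cm + Md² gives I = 0.22971 + (4.75)(0.805)² = 3.3078 kg m^2.
Thin ring: I_cm = MR² = (5.44)(0.483)² = 1.2691 kg m^2; centre at d = 0.247 + 0.247 + 0.311 + 0.311 + 0.483 = 1.599 m, so I = I_cm + Md² gives I = 1.2691 + (5.44)(1.599)² = 15.178 kg m^2.
Total I = 0.45716 + 3.3078 + 15.178 = 18.943 kg m^2.

18.9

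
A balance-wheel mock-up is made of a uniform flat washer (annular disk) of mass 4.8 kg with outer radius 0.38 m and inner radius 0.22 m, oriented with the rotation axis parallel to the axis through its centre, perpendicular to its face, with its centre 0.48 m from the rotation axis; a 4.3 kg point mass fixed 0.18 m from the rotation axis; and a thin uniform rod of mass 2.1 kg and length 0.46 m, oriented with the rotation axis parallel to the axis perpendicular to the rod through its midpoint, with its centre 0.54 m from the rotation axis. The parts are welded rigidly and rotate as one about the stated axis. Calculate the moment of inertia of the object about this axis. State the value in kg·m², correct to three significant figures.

Annular disk: I_cm = (1/2)M(R²+r²) = (1/2)(4.8)[(0.38)² + (0.22)²] = 0.46272 kg·m²; centre at d = 0.48 m, so the parallel axis theorem gives I = 0.46272 + (4.8)(0.48)² = 1.5686 kg·m².
Point mass: I_cm = 0; centre at d = 0.18 m, so the parallel axis theorem gives I = 0 + (4.3)(0.18)² = 0.13932 kg·m².
Thin rod: I_cm = (1/12)ML² = (1/12)(2.1)(0.46)² = 0.03703 kg·m²; centre at d = 0.54 m, so the parallel axis theorem gives I = 0.03703 + (2.1)(0.54)² = 0.64939 kg·m².
Total I = 1.5686 + 0.13932 + 0.64939 = 2.3574 kg·m².

2.36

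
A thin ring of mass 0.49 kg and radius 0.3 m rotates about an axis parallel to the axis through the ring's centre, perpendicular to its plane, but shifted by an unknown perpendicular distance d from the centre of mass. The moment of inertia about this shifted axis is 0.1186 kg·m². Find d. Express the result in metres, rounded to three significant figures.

About the centre-of-mass axis, I_cm = MR² = (0.49)(0.3)² = 0.0441 kg·m².
Parallel axis theorem: I = I_cm + Md², so Md² = 0.1186 − 0.0441 = 0.0745 kg·m².
d = √(0.0745 / 0.49) = 0.38992 m.

0.390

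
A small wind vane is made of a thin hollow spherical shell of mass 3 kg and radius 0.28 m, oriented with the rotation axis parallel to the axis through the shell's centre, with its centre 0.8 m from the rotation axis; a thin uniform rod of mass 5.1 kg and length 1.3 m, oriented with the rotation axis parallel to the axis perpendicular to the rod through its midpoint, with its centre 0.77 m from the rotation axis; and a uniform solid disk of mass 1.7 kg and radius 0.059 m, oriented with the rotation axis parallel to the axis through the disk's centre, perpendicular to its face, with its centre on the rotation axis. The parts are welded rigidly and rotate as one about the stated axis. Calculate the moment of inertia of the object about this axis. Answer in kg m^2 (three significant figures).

5.82

Spherical shell: I_cm = (2/3)MR² = (2/3)(3)(0.28)² = 0.1568 kg m^2; centre at d = 0.8 m, so the parallel axis theorem gives I = 0.1568 + (3)(0.8)² = 2.0768 kg m^2.
Thin rod: I_cm = (1/12)ML² = (1/12)(5.1)(1.3)² = 0.71825 kg m^2; centre at d = 0.77 m, so the parallel axis theorem gives I = 0.71825 + (5.1)(0.77)² = 3.742 kg m^2.
Solid disk: I_cm = (1/2)MR² = (1/2)(1.7)(0.059)² = 0.0029588 kg m^2; axis through the centre, so I = 0.0029588 kg m^2.
Total I = 2.0768 + 3.742 + 0.0029588 = 5.8218 kg m^2.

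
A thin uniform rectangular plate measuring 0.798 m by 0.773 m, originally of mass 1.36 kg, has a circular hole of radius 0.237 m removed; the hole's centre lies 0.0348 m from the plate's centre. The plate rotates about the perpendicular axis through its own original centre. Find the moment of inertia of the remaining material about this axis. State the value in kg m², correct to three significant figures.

Unpierced body about its centre: I₀ = (1/12)M(a²+b²) = (1/12)(1.36)[(0.798)² + (0.773)²] = 0.13989 kg m².
The removed disk has mass m = M·πr²/(ab) = (1.36)·π(0.237)²/(0.798·0.773) = 0.38905 kg (same uniform areal density).
Its moment of inertia about the rotation axis (parallel-axis theorem): I_hole = (1/2)mr² + md² = (1/2)(0.38905)(0.237)² + (0.38905)(0.0348)² = 0.011397 kg m².
Treating the hole as negative mass, I = I₀ − I_hole = 0.13989 − 0.011397 = 0.12849 kg m².

0.128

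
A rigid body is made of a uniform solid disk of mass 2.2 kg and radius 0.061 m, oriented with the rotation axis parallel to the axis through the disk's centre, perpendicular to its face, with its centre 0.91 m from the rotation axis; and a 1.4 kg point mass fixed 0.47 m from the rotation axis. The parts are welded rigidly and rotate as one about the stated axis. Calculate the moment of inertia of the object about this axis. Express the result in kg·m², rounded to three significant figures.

Solid disk: I_cm = (1/2)MR² = (1/2)(2.2)(0.061)² = 0.0040931 kg·m²; centre at d = 0.91 m, so the parallel axis theorem gives I = 0.0040931 + (2.2)(0.91)² = 1.8259 kg·m².
Point mass: I_cm = 0; centre at d = 0.47 m, so the parallel axis theorem gives I = 0 + (1.4)(0.47)² = 0.30926 kg·m².
Total I = 1.8259 + 0.30926 = 2.1352 kg·m².

2.14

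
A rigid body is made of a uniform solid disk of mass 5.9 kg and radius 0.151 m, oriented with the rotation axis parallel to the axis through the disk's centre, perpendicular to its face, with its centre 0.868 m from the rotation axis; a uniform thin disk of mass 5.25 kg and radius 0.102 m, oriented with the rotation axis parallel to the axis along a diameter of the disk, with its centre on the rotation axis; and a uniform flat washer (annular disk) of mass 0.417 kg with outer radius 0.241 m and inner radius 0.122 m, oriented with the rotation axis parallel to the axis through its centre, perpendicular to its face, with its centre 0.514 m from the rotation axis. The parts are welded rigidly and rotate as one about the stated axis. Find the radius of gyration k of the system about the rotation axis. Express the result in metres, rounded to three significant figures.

Solid disk: I_cm = (1/2)MR² = (1/2)(5.9)(0.151)² = 0.067263 kg m²; centre at d = 0.868 m, so I = I_cm + Md² gives I = 0.067263 + (5.9)(0.868)² = 4.5125 kg m².
Thin disk: I_cm = (1/4)MR² = (1/4)(5.25)(0.102)² = 0.013655 kg m²; axis through the centre, so I = 0.013655 kg m².
Annular disk: I_cm = (1/2)M(R²+r²) = (1/2)(0.417)[(0.241)² + (0.122)²] = 0.015213 kg m²; centre at d = 0.514 m, so I = I_cm + Md² gives I = 0.015213 + (0.417)(0.514)² = 0.12538 kg m².
Total I = 4.6515 kg m²; total mass M = 11.567 kg.
k = √(I/M) = √(4.6515/11.567) = 0.63414 m.

0.634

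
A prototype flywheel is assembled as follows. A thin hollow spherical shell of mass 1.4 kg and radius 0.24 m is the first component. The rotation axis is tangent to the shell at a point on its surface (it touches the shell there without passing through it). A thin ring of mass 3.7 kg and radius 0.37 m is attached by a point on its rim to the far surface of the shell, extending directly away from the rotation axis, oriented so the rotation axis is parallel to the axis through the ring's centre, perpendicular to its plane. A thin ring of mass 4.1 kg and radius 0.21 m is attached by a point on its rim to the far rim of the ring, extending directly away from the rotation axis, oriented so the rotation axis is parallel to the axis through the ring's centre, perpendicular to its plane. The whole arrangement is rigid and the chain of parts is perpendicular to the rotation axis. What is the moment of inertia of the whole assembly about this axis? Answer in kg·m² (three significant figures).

11.9

Spherical shell: I_cm = (2/3)MR² = (2/3)(1.4)(0.24)² = 0.05376 kg·m²; centre at d = 0.24 m, so the parallel axis theorem gives I = 0.05376 + (1.4)(0.24)² = 0.1344 kg·m².
Thin ring: I_cm = MR² = (3.7)(0.37)² = 0.50653 kg·m²; centre at d = 0.24 + 0.24 + 0.37 = 0.85 m, so the parallel axis theorem gives I = 0.50653 + (3.7)(0.85)² = 3.1798 kg·m².
Thin ring: I_cm = MR² = (4.1)(0.21)² = 0.18081 kg·m²; centre at d = 0.24 + 0.24 + 0.37 + 0.37 + 0.21 = 1.43 m, so the parallel axis theorem gives I = 0.18081 + (4.1)(1.43)² = 8.5649 kg·m².
Total I = 0.1344 + 3.1798 + 8.5649 = 11.879 kg·m².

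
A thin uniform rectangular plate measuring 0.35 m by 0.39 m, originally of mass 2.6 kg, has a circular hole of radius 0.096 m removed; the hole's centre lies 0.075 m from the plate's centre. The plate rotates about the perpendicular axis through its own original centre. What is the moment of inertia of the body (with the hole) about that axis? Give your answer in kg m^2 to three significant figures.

Unpierced body about its centre: I₀ = (1/12)M(a²+b²) = (1/12)(2.6)[(0.35)² + (0.39)²] = 0.059497 kg m^2.
The removed disk has mass m = M·πr²/(ab) = (2.6)·π(0.096)²/(0.35·0.39) = 0.55148 kg (same uniform areal density).
Its moment of inertia about the rotation axis (parallel-axis theorem): I_hole = (1/2)mr² + md² = (1/2)(0.55148)(0.096)² + (0.55148)(0.075)² = 0.0056433 kg m^2.
Treating the hole as negative mass, I = I₀ − I_hole = 0.059497 − 0.0056433 = 0.053853 kg m^2.

0.0539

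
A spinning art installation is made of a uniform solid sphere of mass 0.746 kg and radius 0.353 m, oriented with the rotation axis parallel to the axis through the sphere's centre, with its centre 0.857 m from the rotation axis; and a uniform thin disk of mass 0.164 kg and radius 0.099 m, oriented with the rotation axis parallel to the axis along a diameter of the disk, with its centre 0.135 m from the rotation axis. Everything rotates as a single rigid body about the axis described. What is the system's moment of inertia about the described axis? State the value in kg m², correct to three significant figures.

0.588

Solid sphere: I_cm = (2/5)MR² = (2/5)(0.746)(0.353)² = 0.037183 kg m²; centre at d = 0.857 m, so the parallel axis theorem gives I = 0.037183 + (0.746)(0.857)² = 0.58508 kg m².
Thin disk: I_cm = (1/4)MR² = (1/4)(0.164)(0.099)² = 0.00040184 kg m²; centre at d = 0.135 m, so the parallel axis theorem gives I = 0.00040184 + (0.164)(0.135)² = 0.0033907 kg m².
Total I = 0.58508 + 0.0033907 = 0.58847 kg m².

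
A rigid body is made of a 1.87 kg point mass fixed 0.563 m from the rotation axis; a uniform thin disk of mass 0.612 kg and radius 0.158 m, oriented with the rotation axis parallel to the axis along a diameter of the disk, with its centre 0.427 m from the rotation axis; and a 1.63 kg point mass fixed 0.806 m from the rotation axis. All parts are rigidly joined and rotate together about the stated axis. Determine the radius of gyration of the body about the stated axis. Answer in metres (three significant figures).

Point mass: I_cm = 0; centre at d = 0.563 m, so I = I_cm + Md² gives I = 0 + (1.87)(0.563)² = 0.59273 kg m².
Thin disk: I_cm = (1/4)MR² = (1/4)(0.612)(0.158)² = 0.0038195 kg m²; centre at d = 0.427 m, so I = I_cm + Md² gives I = 0.0038195 + (0.612)(0.427)² = 0.1154 kg m².
Point mass: I_cm = 0; centre at d = 0.806 m, so I = I_cm + Md² gives I = 0 + (1.63)(0.806)² = 1.0589 kg m².
Total I = 1.767 kg m²; total mass M = 4.112 kg.
k = √(I/M) = √(1.767/4.112) = 0.65554 m.

0.656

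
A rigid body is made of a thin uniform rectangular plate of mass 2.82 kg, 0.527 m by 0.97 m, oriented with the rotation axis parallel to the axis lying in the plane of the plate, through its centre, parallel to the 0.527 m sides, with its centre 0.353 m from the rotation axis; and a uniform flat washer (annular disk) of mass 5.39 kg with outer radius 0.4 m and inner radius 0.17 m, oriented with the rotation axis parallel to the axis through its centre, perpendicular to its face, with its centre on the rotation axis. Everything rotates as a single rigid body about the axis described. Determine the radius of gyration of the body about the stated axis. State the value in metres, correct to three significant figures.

0.363

Rectangular plate: I_cm = (1/12)Mb² = (1/12)(2.82)(0.97)² = 0.22111 kg m²; centre at d = 0.353 m, so the parallel axis theorem gives I = 0.22111 + (2.82)(0.353)² = 0.57251 kg m².
Annular disk: I_cm = (1/2)M(R²+r²) = (1/2)(5.39)[(0.4)² + (0.17)²] = 0.50909 kg m²; axis through the centre, so I = 0.50909 kg m².
Total I = 1.0816 kg m²; total mass M = 8.21 kg.
k = √(I/M) = √(1.0816/8.21) = 0.36296 m.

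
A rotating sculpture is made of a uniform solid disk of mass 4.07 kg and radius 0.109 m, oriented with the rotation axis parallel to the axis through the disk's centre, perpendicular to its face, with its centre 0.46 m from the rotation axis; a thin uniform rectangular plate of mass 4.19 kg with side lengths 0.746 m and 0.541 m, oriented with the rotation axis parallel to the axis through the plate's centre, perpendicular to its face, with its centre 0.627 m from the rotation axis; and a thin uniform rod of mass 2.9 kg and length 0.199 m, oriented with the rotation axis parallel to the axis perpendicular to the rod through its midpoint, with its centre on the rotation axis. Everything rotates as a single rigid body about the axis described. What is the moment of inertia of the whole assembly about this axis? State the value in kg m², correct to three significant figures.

Solid disk: I_cm = (1/2)MR² = (1/2)(4.07)(0.109)² = 0.024178 kg m²; centre at d = 0.46 m, so the parallel axis theorem gives I = 0.024178 + (4.07)(0.46)² = 0.88539 kg m².
Rectangular plate: I_cm = (1/12)M(a²+b²) = (1/12)(4.19)[(0.746)² + (0.541)²] = 0.29651 kg m²; centre at d = 0.627 m, so the parallel axis theorem gives I = 0.29651 + (4.19)(0.627)² = 1.9437 kg m².
Thin rod: I_cm = (1/12)ML² = (1/12)(2.9)(0.199)² = 0.0095702 kg m²; axis through the centre, so I = 0.0095702 kg m².
Total I = 0.88539 + 1.9437 + 0.0095702 = 2.8387 kg m².

2.84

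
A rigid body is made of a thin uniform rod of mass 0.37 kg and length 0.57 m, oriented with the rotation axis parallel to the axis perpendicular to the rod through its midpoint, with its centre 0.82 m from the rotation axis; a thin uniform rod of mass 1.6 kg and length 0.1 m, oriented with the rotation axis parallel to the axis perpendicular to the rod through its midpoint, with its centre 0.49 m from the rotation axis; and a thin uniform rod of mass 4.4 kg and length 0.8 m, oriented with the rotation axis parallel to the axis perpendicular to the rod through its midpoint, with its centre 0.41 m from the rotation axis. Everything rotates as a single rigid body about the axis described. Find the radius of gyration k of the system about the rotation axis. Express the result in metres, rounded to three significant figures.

Thin rod: I_cm = (1/12)ML² = (1/12)(0.37)(0.57)² = 0.010018 kg·m²; centre at d = 0.82 m, so the parallel axis theorem gives I = 0.010018 + (0.37)(0.82)² = 0.25881 kg·m².
Thin rod: I_cm = (1/12)ML² = (1/12)(1.6)(0.1)² = 0.0013333 kg·m²; centre at d = 0.49 m, so the parallel axis theorem gives I = 0.0013333 + (1.6)(0.49)² = 0.38549 kg·m².
Thin rod: I_cm = (1/12)ML² = (1/12)(4.4)(0.8)² = 0.23467 kg·m²; centre at d = 0.41 m, so the parallel axis theorem gives I = 0.23467 + (4.4)(0.41)² = 0.97431 kg·m².
Total I = 1.6186 kg·m²; total mass M = 6.37 kg.
k = √(I/M) = √(1.6186/6.37) = 0.50408 m.

0.504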